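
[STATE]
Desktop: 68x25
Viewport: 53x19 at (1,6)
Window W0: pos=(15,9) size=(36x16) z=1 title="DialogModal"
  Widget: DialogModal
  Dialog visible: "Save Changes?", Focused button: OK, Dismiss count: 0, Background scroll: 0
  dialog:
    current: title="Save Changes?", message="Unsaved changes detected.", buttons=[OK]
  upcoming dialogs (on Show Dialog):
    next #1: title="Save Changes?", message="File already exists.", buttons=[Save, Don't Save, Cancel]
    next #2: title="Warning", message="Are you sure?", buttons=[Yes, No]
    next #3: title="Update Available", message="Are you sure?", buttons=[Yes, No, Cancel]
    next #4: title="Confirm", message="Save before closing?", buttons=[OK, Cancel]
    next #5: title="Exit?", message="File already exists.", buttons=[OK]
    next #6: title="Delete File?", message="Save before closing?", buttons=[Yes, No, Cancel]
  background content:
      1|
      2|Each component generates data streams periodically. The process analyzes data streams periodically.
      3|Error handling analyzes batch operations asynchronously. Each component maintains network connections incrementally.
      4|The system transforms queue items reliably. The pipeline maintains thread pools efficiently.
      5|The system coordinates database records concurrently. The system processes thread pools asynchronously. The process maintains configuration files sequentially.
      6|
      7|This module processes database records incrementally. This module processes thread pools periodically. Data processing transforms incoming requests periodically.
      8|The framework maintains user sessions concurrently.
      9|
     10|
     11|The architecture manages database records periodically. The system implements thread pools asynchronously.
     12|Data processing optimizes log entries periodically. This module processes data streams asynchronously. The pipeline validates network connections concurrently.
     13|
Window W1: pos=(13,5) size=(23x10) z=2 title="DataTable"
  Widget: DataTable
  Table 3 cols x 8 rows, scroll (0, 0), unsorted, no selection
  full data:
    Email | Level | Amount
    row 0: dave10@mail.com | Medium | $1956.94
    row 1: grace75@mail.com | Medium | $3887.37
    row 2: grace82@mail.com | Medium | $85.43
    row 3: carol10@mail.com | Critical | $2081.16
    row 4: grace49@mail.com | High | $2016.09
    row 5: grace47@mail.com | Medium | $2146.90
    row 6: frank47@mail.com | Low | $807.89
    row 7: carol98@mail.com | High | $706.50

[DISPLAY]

            ┃ DataTable           ┃                  
            ┠─────────────────────┨                  
            ┃Email           │Leve┃                  
            ┃────────────────┼────┃━━━━━━━━━━━━━━┓   
            ┃dave10@mail.com │Medi┃              ┃   
            ┃grace75@mail.com│Medi┃──────────────┨   
            ┃grace82@mail.com│Medi┃              ┃   
            ┃carol10@mail.com│Crit┃ates data stre┃   
            ┗━━━━━━━━━━━━━━━━━━━━━┛zes batch oper┃   
              ┃Th┌───────────────────────────┐ms ┃   
              ┃Th│       Save Changes?       │ re┃   
              ┃  │ Unsaved changes detected. │   ┃   
              ┃Th│            [OK]           │rec┃   
              ┃Th└───────────────────────────┘ssi┃   
              ┃                                  ┃   
              ┃                                  ┃   
              ┃The architecture manages database ┃   
              ┃Data processing optimizes log entr┃   
              ┗━━━━━━━━━━━━━━━━━━━━━━━━━━━━━━━━━━┛   


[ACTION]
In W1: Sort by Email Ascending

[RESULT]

            ┃ DataTable           ┃                  
            ┠─────────────────────┨                  
            ┃Email          ▲│Leve┃                  
            ┃────────────────┼────┃━━━━━━━━━━━━━━┓   
            ┃carol10@mail.com│Crit┃              ┃   
            ┃carol98@mail.com│High┃──────────────┨   
            ┃dave10@mail.com │Medi┃              ┃   
            ┃frank47@mail.com│Low ┃ates data stre┃   
            ┗━━━━━━━━━━━━━━━━━━━━━┛zes batch oper┃   
              ┃Th┌───────────────────────────┐ms ┃   
              ┃Th│       Save Changes?       │ re┃   
              ┃  │ Unsaved changes detected. │   ┃   
              ┃Th│            [OK]           │rec┃   
              ┃Th└───────────────────────────┘ssi┃   
              ┃                                  ┃   
              ┃                                  ┃   
              ┃The architecture manages database ┃   
              ┃Data processing optimizes log entr┃   
              ┗━━━━━━━━━━━━━━━━━━━━━━━━━━━━━━━━━━┛   


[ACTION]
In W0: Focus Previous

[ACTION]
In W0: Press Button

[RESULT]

            ┃ DataTable           ┃                  
            ┠─────────────────────┨                  
            ┃Email          ▲│Leve┃                  
            ┃────────────────┼────┃━━━━━━━━━━━━━━┓   
            ┃carol10@mail.com│Crit┃              ┃   
            ┃carol98@mail.com│High┃──────────────┨   
            ┃dave10@mail.com │Medi┃              ┃   
            ┃frank47@mail.com│Low ┃ates data stre┃   
            ┗━━━━━━━━━━━━━━━━━━━━━┛zes batch oper┃   
              ┃The system transforms queue items ┃   
              ┃The system coordinates database re┃   
              ┃                                  ┃   
              ┃This module processes database rec┃   
              ┃The framework maintains user sessi┃   
              ┃                                  ┃   
              ┃                                  ┃   
              ┃The architecture manages database ┃   
              ┃Data processing optimizes log entr┃   
              ┗━━━━━━━━━━━━━━━━━━━━━━━━━━━━━━━━━━┛   


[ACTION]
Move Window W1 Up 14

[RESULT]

            ┃carol98@mail.com│High┃                  
            ┃dave10@mail.com │Medi┃                  
            ┃frank47@mail.com│Low ┃                  
            ┗━━━━━━━━━━━━━━━━━━━━━┛━━━━━━━━━━━━━━┓   
              ┃ DialogModal                      ┃   
              ┠──────────────────────────────────┨   
              ┃                                  ┃   
              ┃Each component generates data stre┃   
              ┃Error handling analyzes batch oper┃   
              ┃The system transforms queue items ┃   
              ┃The system coordinates database re┃   
              ┃                                  ┃   
              ┃This module processes database rec┃   
              ┃The framework maintains user sessi┃   
              ┃                                  ┃   
              ┃                                  ┃   
              ┃The architecture manages database ┃   
              ┃Data processing optimizes log entr┃   
              ┗━━━━━━━━━━━━━━━━━━━━━━━━━━━━━━━━━━┛   


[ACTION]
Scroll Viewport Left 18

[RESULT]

             ┃carol98@mail.com│High┃                 
             ┃dave10@mail.com │Medi┃                 
             ┃frank47@mail.com│Low ┃                 
             ┗━━━━━━━━━━━━━━━━━━━━━┛━━━━━━━━━━━━━━┓  
               ┃ DialogModal                      ┃  
               ┠──────────────────────────────────┨  
               ┃                                  ┃  
               ┃Each component generates data stre┃  
               ┃Error handling analyzes batch oper┃  
               ┃The system transforms queue items ┃  
               ┃The system coordinates database re┃  
               ┃                                  ┃  
               ┃This module processes database rec┃  
               ┃The framework maintains user sessi┃  
               ┃                                  ┃  
               ┃                                  ┃  
               ┃The architecture manages database ┃  
               ┃Data processing optimizes log entr┃  
               ┗━━━━━━━━━━━━━━━━━━━━━━━━━━━━━━━━━━┛  


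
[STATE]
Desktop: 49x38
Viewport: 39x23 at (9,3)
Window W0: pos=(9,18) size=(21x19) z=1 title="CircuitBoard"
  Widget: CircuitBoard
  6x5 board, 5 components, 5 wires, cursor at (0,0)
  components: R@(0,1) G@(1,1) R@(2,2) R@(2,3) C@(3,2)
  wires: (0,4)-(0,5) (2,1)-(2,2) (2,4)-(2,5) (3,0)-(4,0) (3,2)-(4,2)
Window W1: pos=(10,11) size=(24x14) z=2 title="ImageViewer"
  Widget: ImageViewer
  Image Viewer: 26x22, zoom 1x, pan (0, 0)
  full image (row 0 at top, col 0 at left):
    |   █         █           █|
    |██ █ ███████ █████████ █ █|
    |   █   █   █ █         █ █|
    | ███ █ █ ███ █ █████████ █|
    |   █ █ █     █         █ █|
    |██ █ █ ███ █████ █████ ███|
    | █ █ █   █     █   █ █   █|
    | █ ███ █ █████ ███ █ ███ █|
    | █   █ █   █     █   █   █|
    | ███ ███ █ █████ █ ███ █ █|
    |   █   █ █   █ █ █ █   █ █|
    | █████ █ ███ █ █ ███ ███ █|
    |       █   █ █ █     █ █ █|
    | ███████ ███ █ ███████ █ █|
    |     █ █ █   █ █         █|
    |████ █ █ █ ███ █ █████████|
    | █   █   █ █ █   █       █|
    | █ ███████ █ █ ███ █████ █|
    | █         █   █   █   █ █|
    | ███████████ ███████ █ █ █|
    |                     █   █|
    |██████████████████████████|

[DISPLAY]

                                       
                                       
                                       
                                       
                                       
                                       
                                       
                                       
 ┏━━━━━━━━━━━━━━━━━━━━━━┓              
 ┃ ImageViewer          ┃              
 ┠──────────────────────┨              
 ┃   █         █        ┃              
 ┃██ █ ███████ █████████┃              
 ┃   █   █   █ █        ┃              
 ┃ ███ █ █ ███ █ ███████┃              
┏┃   █ █ █     █        ┃              
┃┃██ █ █ ███ █████ █████┃              
┠┃ █ █ █   █     █   █ █┃              
┃┃ █ ███ █ █████ ███ █ █┃              
┃┃ █   █ █   █     █   █┃              
┃┃ ███ ███ █ █████ █ ███┃              
┃┗━━━━━━━━━━━━━━━━━━━━━━┛              
┃                   ┃                  


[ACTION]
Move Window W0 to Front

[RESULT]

                                       
                                       
                                       
                                       
                                       
                                       
                                       
                                       
 ┏━━━━━━━━━━━━━━━━━━━━━━┓              
 ┃ ImageViewer          ┃              
 ┠──────────────────────┨              
 ┃   █         █        ┃              
 ┃██ █ ███████ █████████┃              
 ┃   █   █   █ █        ┃              
 ┃ ███ █ █ ███ █ ███████┃              
┏━━━━━━━━━━━━━━━━━━━┓   ┃              
┃ CircuitBoard      ┃███┃              
┠───────────────────┨█ █┃              
┃   0 1 2 3 4 5     ┃█ █┃              
┃0  [.]  R          ┃  █┃              
┃                   ┃███┃              
┃1       G          ┃━━━┛              
┃                   ┃                  


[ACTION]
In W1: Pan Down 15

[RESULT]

                                       
                                       
                                       
                                       
                                       
                                       
                                       
                                       
 ┏━━━━━━━━━━━━━━━━━━━━━━┓              
 ┃ ImageViewer          ┃              
 ┠──────────────────────┨              
 ┃████ █ █ █ ███ █ █████┃              
 ┃ █   █   █ █ █   █    ┃              
 ┃ █ ███████ █ █ ███ ███┃              
 ┃ █         █   █   █  ┃              
┏━━━━━━━━━━━━━━━━━━━┓█ █┃              
┃ CircuitBoard      ┃  █┃              
┠───────────────────┨███┃              
┃   0 1 2 3 4 5     ┃   ┃              
┃0  [.]  R          ┃   ┃              
┃                   ┃   ┃              
┃1       G          ┃━━━┛              
┃                   ┃                  


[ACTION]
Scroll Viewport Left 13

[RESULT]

                                       
                                       
                                       
                                       
                                       
                                       
                                       
                                       
          ┏━━━━━━━━━━━━━━━━━━━━━━┓     
          ┃ ImageViewer          ┃     
          ┠──────────────────────┨     
          ┃████ █ █ █ ███ █ █████┃     
          ┃ █   █   █ █ █   █    ┃     
          ┃ █ ███████ █ █ ███ ███┃     
          ┃ █         █   █   █  ┃     
         ┏━━━━━━━━━━━━━━━━━━━┓█ █┃     
         ┃ CircuitBoard      ┃  █┃     
         ┠───────────────────┨███┃     
         ┃   0 1 2 3 4 5     ┃   ┃     
         ┃0  [.]  R          ┃   ┃     
         ┃                   ┃   ┃     
         ┃1       G          ┃━━━┛     
         ┃                   ┃         


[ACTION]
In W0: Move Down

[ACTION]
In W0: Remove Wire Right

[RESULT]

                                       
                                       
                                       
                                       
                                       
                                       
                                       
                                       
          ┏━━━━━━━━━━━━━━━━━━━━━━┓     
          ┃ ImageViewer          ┃     
          ┠──────────────────────┨     
          ┃████ █ █ █ ███ █ █████┃     
          ┃ █   █   █ █ █   █    ┃     
          ┃ █ ███████ █ █ ███ ███┃     
          ┃ █         █   █   █  ┃     
         ┏━━━━━━━━━━━━━━━━━━━┓█ █┃     
         ┃ CircuitBoard      ┃  █┃     
         ┠───────────────────┨███┃     
         ┃   0 1 2 3 4 5     ┃   ┃     
         ┃0       R          ┃   ┃     
         ┃                   ┃   ┃     
         ┃1  [.]  G          ┃━━━┛     
         ┃                   ┃         


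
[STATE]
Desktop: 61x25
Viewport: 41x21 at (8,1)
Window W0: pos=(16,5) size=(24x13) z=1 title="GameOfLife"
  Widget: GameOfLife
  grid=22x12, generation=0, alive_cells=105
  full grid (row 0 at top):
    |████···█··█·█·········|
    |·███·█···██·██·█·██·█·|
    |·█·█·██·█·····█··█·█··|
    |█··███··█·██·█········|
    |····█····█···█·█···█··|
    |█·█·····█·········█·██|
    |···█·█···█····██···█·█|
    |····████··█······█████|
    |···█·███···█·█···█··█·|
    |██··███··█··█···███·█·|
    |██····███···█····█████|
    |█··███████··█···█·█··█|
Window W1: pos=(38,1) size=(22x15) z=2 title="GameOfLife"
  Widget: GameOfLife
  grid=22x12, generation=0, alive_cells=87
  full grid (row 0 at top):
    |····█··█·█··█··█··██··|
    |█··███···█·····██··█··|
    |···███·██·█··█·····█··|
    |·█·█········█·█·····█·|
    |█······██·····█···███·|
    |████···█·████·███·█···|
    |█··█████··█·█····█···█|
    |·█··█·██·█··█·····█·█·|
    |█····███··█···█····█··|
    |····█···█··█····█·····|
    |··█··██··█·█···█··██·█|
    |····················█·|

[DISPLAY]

                              ┏━━━━━━━━━━
                              ┃ GameOfLif
                              ┠──────────
                              ┃Gen: 0    
        ┏━━━━━━━━━━━━━━━━━━━━━┃··███···█·
        ┃ GameOfLife          ┃··███·██·█
        ┠─────────────────────┃█·█·······
        ┃Gen: 0               ┃······██··
        ┃·█·█·██·█·····█··█·█·┃███···█·██
        ┃█··███··█·██·█·······┃··█████··█
        ┃····█····█···█·█···█·┃█··█·██·█·
        ┃█·█·····█·········█·█┃····███··█
        ┃···█·█···█····██···█·┃···█···█··
        ┃····████··█······████┃·█··██··█·
        ┃···█·███···█·█···█··█┗━━━━━━━━━━
        ┃██··███··█··█···███·█·┃         
        ┗━━━━━━━━━━━━━━━━━━━━━━┛         
                                         
                                         
                                         
                                         


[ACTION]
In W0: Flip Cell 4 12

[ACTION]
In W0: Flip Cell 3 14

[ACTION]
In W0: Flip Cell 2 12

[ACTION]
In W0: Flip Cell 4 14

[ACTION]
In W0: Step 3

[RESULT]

                              ┏━━━━━━━━━━
                              ┃ GameOfLif
                              ┠──────────
                              ┃Gen: 0    
        ┏━━━━━━━━━━━━━━━━━━━━━┃··███···█·
        ┃ GameOfLife          ┃··███·██·█
        ┠─────────────────────┃█·█·······
        ┃Gen: 3               ┃······██··
        ┃·····█·····█·████··██┃███···█·██
        ┃··███·█·········██··█┃··█████··█
        ┃·█···██····██········┃█··█·██·█·
        ┃··███·██···█········█┃····███··█
        ┃·█··████··██····█····┃···█···█··
        ┃·█···██···██·········┃·█··██··█·
        ┃·█··██·█·█·····█·█···┗━━━━━━━━━━
        ┃··████···███····█·····┃         
        ┗━━━━━━━━━━━━━━━━━━━━━━┛         
                                         
                                         
                                         
                                         


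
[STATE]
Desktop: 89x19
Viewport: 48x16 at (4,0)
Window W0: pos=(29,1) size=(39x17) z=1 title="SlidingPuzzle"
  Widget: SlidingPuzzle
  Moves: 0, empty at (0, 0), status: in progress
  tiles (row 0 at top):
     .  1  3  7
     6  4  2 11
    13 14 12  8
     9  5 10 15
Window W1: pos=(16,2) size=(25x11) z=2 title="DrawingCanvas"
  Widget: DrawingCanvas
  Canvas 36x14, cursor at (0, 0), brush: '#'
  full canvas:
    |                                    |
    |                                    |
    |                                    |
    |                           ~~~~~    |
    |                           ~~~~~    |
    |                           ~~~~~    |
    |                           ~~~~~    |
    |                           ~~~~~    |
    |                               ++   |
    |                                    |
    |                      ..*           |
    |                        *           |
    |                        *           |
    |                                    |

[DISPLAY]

                                                
                         ┏━━━━━━━━━━━━━━━━━━━━━━
            ┏━━━━━━━━━━━━━━━━━━━━━━━┓zle        
            ┃ DrawingCanvas         ┃───────────
            ┠───────────────────────┨────┬────┐ 
            ┃+                      ┃  3 │  7 │ 
            ┃                       ┃────┼────┤ 
            ┃                       ┃  2 │ 11 │ 
            ┃                       ┃────┼────┤ 
            ┃                       ┃ 12 │  8 │ 
            ┃                       ┃────┼────┤ 
            ┃                       ┃ 10 │ 15 │ 
            ┗━━━━━━━━━━━━━━━━━━━━━━━┛────┴────┘ 
                         ┃Moves: 0              
                         ┃                      
                         ┃                      


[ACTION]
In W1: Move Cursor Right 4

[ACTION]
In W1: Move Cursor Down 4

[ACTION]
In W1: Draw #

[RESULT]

                                                
                         ┏━━━━━━━━━━━━━━━━━━━━━━
            ┏━━━━━━━━━━━━━━━━━━━━━━━┓zle        
            ┃ DrawingCanvas         ┃───────────
            ┠───────────────────────┨────┬────┐ 
            ┃                       ┃  3 │  7 │ 
            ┃                       ┃────┼────┤ 
            ┃                       ┃  2 │ 11 │ 
            ┃                       ┃────┼────┤ 
            ┃    #                  ┃ 12 │  8 │ 
            ┃                       ┃────┼────┤ 
            ┃                       ┃ 10 │ 15 │ 
            ┗━━━━━━━━━━━━━━━━━━━━━━━┛────┴────┘ 
                         ┃Moves: 0              
                         ┃                      
                         ┃                      


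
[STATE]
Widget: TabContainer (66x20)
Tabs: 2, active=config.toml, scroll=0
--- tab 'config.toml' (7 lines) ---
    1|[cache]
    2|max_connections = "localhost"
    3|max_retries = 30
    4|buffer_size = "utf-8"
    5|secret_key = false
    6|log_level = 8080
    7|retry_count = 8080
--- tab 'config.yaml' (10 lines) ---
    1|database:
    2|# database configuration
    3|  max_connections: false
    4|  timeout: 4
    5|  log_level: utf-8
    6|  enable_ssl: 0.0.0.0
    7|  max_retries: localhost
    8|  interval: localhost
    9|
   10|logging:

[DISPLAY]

[config.toml]│ config.yaml                                        
──────────────────────────────────────────────────────────────────
[cache]                                                           
max_connections = "localhost"                                     
max_retries = 30                                                  
buffer_size = "utf-8"                                             
secret_key = false                                                
log_level = 8080                                                  
retry_count = 8080                                                
                                                                  
                                                                  
                                                                  
                                                                  
                                                                  
                                                                  
                                                                  
                                                                  
                                                                  
                                                                  
                                                                  


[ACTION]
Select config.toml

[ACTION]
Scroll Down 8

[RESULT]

[config.toml]│ config.yaml                                        
──────────────────────────────────────────────────────────────────
retry_count = 8080                                                
                                                                  
                                                                  
                                                                  
                                                                  
                                                                  
                                                                  
                                                                  
                                                                  
                                                                  
                                                                  
                                                                  
                                                                  
                                                                  
                                                                  
                                                                  
                                                                  
                                                                  


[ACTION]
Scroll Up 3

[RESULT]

[config.toml]│ config.yaml                                        
──────────────────────────────────────────────────────────────────
buffer_size = "utf-8"                                             
secret_key = false                                                
log_level = 8080                                                  
retry_count = 8080                                                
                                                                  
                                                                  
                                                                  
                                                                  
                                                                  
                                                                  
                                                                  
                                                                  
                                                                  
                                                                  
                                                                  
                                                                  
                                                                  
                                                                  


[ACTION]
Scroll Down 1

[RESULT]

[config.toml]│ config.yaml                                        
──────────────────────────────────────────────────────────────────
secret_key = false                                                
log_level = 8080                                                  
retry_count = 8080                                                
                                                                  
                                                                  
                                                                  
                                                                  
                                                                  
                                                                  
                                                                  
                                                                  
                                                                  
                                                                  
                                                                  
                                                                  
                                                                  
                                                                  
                                                                  


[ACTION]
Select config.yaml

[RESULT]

 config.toml │[config.yaml]                                       
──────────────────────────────────────────────────────────────────
database:                                                         
# database configuration                                          
  max_connections: false                                          
  timeout: 4                                                      
  log_level: utf-8                                                
  enable_ssl: 0.0.0.0                                             
  max_retries: localhost                                          
  interval: localhost                                             
                                                                  
logging:                                                          
                                                                  
                                                                  
                                                                  
                                                                  
                                                                  
                                                                  
                                                                  
                                                                  


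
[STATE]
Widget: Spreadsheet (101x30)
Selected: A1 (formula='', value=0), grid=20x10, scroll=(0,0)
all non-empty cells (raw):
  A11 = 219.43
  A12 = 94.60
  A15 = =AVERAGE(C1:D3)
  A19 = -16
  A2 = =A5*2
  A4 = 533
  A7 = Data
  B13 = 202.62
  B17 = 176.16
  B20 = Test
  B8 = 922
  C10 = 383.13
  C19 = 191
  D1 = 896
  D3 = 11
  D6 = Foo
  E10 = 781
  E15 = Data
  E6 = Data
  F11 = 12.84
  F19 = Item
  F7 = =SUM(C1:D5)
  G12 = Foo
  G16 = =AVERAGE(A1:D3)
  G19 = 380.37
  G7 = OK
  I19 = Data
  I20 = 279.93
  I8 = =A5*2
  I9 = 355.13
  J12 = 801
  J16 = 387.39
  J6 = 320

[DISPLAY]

A1:                                                                                                  
       A       B       C       D       E       F       G       H       I       J                     
-----------------------------------------------------------------------------------------------------
  1      [0]       0       0     896       0       0       0       0       0       0                 
  2        0       0       0       0       0       0       0       0       0       0                 
  3        0       0       0      11       0       0       0       0       0       0                 
  4      533       0       0       0       0       0       0       0       0       0                 
  5        0       0       0       0       0       0       0       0       0       0                 
  6        0       0       0Foo     Data           0       0       0       0     320                 
  7 Data           0       0       0       0     907OK             0       0       0                 
  8        0     922       0       0       0       0       0       0       0       0                 
  9        0       0       0       0       0       0       0       0  355.13       0                 
 10        0       0  383.13       0     781       0       0       0       0       0                 
 11   219.43       0       0       0       0   12.84       0       0       0       0                 
 12    94.60       0       0       0       0       0Foo            0       0     801                 
 13        0  202.62       0       0       0       0       0       0       0       0                 
 14        0       0       0       0       0       0       0       0       0       0                 
 15   151.17       0       0       0Data           0       0       0       0       0                 
 16        0       0       0       0       0       0   75.58       0       0  387.39                 
 17        0  176.16       0       0       0       0       0       0       0       0                 
 18        0       0       0       0       0       0       0       0       0       0                 
 19      -16       0     191       0       0Item      380.37       0Data           0                 
 20        0Test           0       0       0       0       0       0  279.93       0                 
                                                                                                     
                                                                                                     
                                                                                                     
                                                                                                     
                                                                                                     
                                                                                                     
                                                                                                     


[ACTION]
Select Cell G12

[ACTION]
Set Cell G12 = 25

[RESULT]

G12: 25                                                                                              
       A       B       C       D       E       F       G       H       I       J                     
-----------------------------------------------------------------------------------------------------
  1        0       0       0     896       0       0       0       0       0       0                 
  2        0       0       0       0       0       0       0       0       0       0                 
  3        0       0       0      11       0       0       0       0       0       0                 
  4      533       0       0       0       0       0       0       0       0       0                 
  5        0       0       0       0       0       0       0       0       0       0                 
  6        0       0       0Foo     Data           0       0       0       0     320                 
  7 Data           0       0       0       0     907OK             0       0       0                 
  8        0     922       0       0       0       0       0       0       0       0                 
  9        0       0       0       0       0       0       0       0  355.13       0                 
 10        0       0  383.13       0     781       0       0       0       0       0                 
 11   219.43       0       0       0       0   12.84       0       0       0       0                 
 12    94.60       0       0       0       0       0    [25]       0       0     801                 
 13        0  202.62       0       0       0       0       0       0       0       0                 
 14        0       0       0       0       0       0       0       0       0       0                 
 15   151.17       0       0       0Data           0       0       0       0       0                 
 16        0       0       0       0       0       0   75.58       0       0  387.39                 
 17        0  176.16       0       0       0       0       0       0       0       0                 
 18        0       0       0       0       0       0       0       0       0       0                 
 19      -16       0     191       0       0Item      380.37       0Data           0                 
 20        0Test           0       0       0       0       0       0  279.93       0                 
                                                                                                     
                                                                                                     
                                                                                                     
                                                                                                     
                                                                                                     
                                                                                                     
                                                                                                     
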